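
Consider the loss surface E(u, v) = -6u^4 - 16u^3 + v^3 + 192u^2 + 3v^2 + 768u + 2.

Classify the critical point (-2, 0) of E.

The mixed partial ∂²E/∂u∂v is 0, so the Hessian at any point is diag(E_uu, E_vv) = diag(24(-3u^2 - 4u + 16), 6(v + 1)).
At (-2, 0): H = diag(288, 6).
Both eigenvalues are positive, so H is positive definite: a local minimum.

local minimum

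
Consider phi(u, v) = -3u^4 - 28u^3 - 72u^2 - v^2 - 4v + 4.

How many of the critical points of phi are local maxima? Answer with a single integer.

2

phi separates as a function of u plus a function of v, so ∇phi=0 decouples.
∂phi/∂u = -12u(u + 3)(u + 4) = 0 at u ∈ {-4, -3, 0}; ∂phi/∂v = -2(v + 2) = 0 at v ∈ {-2}.
The Hessian is diagonal: diag(phi_uu, phi_vv). Second derivatives: phi_uu(-4)=-48, phi_uu(-3)=36, phi_uu(0)=-144; phi_vv(-2)=-2.
Local maxima occur where both diagonal entries negative: (-4, -2), (0, -2). Count: 2.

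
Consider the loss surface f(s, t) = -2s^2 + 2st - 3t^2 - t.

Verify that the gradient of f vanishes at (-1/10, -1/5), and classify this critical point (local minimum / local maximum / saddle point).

local maximum

∇f = (-4s + 2t, 2s - 6t - 1); substituting (-1/10, -1/5) gives ∇f = (0, 0), so (-1/10, -1/5) is indeed a critical point.
The Hessian of f is constant: H = [[-4, 2], [2, -6]].
det(H) = (-4)·(-6) − 2² = 20.
det(H) > 0 and tr(H) = -10 < 0, so H is negative definite and the point is a local maximum.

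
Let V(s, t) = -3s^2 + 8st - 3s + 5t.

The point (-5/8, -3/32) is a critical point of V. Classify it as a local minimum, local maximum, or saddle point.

The Hessian of V is constant: H = [[-6, 8], [8, 0]].
det(H) = (-6)·0 − 8² = -64.
Since det(H) < 0, H is indefinite and the critical point is a saddle point.

saddle point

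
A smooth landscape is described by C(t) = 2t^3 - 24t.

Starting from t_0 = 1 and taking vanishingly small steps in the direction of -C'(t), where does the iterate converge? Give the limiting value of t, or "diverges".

C'(t) = 6(t - 2)(t + 2), so C'(1) = -18.
Gradient descent moves in the -C' direction, i.e. t is increasing.
The nearest critical point in that direction is t = 2, where C'' = 24 > 0 (a local minimum). The iterate converges there.

2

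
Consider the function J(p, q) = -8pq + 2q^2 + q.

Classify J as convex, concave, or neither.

J is quadratic, so its Hessian is the constant matrix H = [[0, -8], [-8, 4]].
det(H) = -64, tr(H) = 4.
det(H) < 0, so H is indefinite: neither convex nor concave.

neither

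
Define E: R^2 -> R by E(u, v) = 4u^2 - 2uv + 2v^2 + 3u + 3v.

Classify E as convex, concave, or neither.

convex

E is quadratic, so its Hessian is the constant matrix H = [[8, -2], [-2, 4]].
det(H) = 28, tr(H) = 12.
det(H) > 0 and tr(H) > 0, so H is positive definite everywhere: convex.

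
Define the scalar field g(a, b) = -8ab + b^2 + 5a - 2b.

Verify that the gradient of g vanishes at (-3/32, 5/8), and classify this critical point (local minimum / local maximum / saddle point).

saddle point

∇g = (-8b + 5, -8a + 2b - 2); substituting (-3/32, 5/8) gives ∇g = (0, 0), so (-3/32, 5/8) is indeed a critical point.
The Hessian of g is constant: H = [[0, -8], [-8, 2]].
det(H) = 0·2 − (-8)² = -64.
Since det(H) < 0, H is indefinite and the critical point is a saddle point.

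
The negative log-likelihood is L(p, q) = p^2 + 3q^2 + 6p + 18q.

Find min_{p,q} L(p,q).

L(p,q) separates as A(p) + B(q), so its minimum is min A + min B.
A'(p) = 2p + 6 vanishes at p ∈ {-3}; B'(q) = 6q + 18 vanishes at q ∈ {-3}.
Local minima of A (where A''>0): A(-3)=-9. Local minima of B: B(-3)=-27.
So the global minimum of L is A(-3) + B(-3) = -9 − 27 = -36, attained at (-3, -3).

-36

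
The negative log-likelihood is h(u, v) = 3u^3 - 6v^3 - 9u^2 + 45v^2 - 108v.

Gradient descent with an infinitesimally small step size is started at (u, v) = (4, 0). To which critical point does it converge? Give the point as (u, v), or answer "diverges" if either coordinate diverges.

h is separable, so gradient descent decouples: u follows -∂h/∂u, v follows -∂h/∂v.
∂h/∂u = 9u(u - 2); at u=4 this is 72, so u decreases.
∂h/∂v = -18(v - 3)(v - 2); at v=0 this is -108, so v increases.
u converges to its nearest critical value 2 (a local min of the u-part); v converges to 2. The iterate converges to (2, 2).

(2, 2)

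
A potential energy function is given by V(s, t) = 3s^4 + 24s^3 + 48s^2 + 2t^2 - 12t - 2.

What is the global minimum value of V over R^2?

V(s,t) separates as P(s) + Q(t) − 2, so its minimum is min P + min Q − 2.
P'(s) = 12s(s + 2)(s + 4) vanishes at s ∈ {-4, -2, 0}; Q'(t) = 4(t - 3) vanishes at t ∈ {3}.
Local minima of P (where P''>0): P(-4)=0, P(0)=0. Local minima of Q: Q(3)=-18.
So the global minimum of V is P(-4) + Q(3) − 2 = 0 − 18 − 2 = -20, attained at (-4, 3).

-20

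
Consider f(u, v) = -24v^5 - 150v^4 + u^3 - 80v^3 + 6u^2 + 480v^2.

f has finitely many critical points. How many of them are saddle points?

f separates as a function of u plus a function of v, so ∇f=0 decouples.
∂f/∂u = 3u(u + 4) = 0 at u ∈ {-4, 0}; ∂f/∂v = -120v(v - 1)(v + 2)(v + 4) = 0 at v ∈ {-4, -2, 0, 1}.
The Hessian is diagonal: diag(f_uu, f_vv). Second derivatives: f_uu(-4)=-12, f_uu(0)=12; f_vv(-4)=4800, f_vv(-2)=-1440, f_vv(0)=960, f_vv(1)=-1800.
Saddle points occur where the two diagonal entries have opposite signs: (-4, -4), (-4, 0), (0, -2), (0, 1). Count: 4.

4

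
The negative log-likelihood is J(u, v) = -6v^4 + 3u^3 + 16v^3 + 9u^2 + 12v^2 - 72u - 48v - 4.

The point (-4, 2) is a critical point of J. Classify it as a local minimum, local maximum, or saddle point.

The mixed partial ∂²J/∂u∂v is 0, so the Hessian at any point is diag(J_uu, J_vv) = diag(18(u + 1), 24(-3v^2 + 4v + 1)).
At (-4, 2): H = diag(-54, -72).
Both eigenvalues are negative, so H is negative definite: a local maximum.

local maximum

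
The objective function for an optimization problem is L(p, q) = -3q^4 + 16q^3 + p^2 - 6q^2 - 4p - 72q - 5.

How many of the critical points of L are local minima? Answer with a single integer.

1

L separates as a function of p plus a function of q, so ∇L=0 decouples.
∂L/∂p = 2(p - 2) = 0 at p ∈ {2}; ∂L/∂q = -12(q - 3)(q - 2)(q + 1) = 0 at q ∈ {-1, 2, 3}.
The Hessian is diagonal: diag(L_pp, L_qq). Second derivatives: L_pp(2)=2; L_qq(-1)=-144, L_qq(2)=36, L_qq(3)=-48.
Local minima occur where both diagonal entries positive: (2, 2). Count: 1.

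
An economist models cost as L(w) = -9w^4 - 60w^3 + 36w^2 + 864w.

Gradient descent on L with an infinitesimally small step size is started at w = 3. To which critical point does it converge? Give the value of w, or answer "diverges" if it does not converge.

diverges

L'(w) = -36(w - 2)(w + 3)(w + 4), so L'(3) = -1512.
Gradient descent moves in the -L' direction, i.e. w is increasing.
There is no critical point above w=3, and L' keeps the same sign, so the iterate runs off to +∞.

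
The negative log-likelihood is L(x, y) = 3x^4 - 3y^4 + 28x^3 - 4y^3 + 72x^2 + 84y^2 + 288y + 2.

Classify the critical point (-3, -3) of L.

The mixed partial ∂²L/∂x∂y is 0, so the Hessian at any point is diag(L_xx, L_yy) = diag(12(3x^2 + 14x + 12), 12(-3y^2 - 2y + 14)).
At (-3, -3): H = diag(-36, -84).
Both eigenvalues are negative, so H is negative definite: a local maximum.

local maximum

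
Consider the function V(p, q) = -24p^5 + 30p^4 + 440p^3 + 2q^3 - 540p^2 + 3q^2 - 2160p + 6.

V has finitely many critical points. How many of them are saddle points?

V separates as a function of p plus a function of q, so ∇V=0 decouples.
∂V/∂p = -120(p - 3)(p - 2)(p + 1)(p + 3) = 0 at p ∈ {-3, -1, 2, 3}; ∂V/∂q = 6q(q + 1) = 0 at q ∈ {-1, 0}.
The Hessian is diagonal: diag(V_pp, V_qq). Second derivatives: V_pp(-3)=7200, V_pp(-1)=-2880, V_pp(2)=1800, V_pp(3)=-2880; V_qq(-1)=-6, V_qq(0)=6.
Saddle points occur where the two diagonal entries have opposite signs: (-3, -1), (-1, 0), (2, -1), (3, 0). Count: 4.

4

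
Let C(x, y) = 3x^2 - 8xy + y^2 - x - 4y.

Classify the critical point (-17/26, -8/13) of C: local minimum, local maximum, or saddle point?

The Hessian of C is constant: H = [[6, -8], [-8, 2]].
det(H) = 6·2 − (-8)² = -52.
Since det(H) < 0, H is indefinite and the critical point is a saddle point.

saddle point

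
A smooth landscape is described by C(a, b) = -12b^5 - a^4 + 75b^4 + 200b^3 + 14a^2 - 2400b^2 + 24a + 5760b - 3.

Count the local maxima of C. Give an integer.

C separates as a function of a plus a function of b, so ∇C=0 decouples.
∂C/∂a = -4(a - 3)(a + 1)(a + 2) = 0 at a ∈ {-2, -1, 3}; ∂C/∂b = -60(b - 4)(b - 3)(b - 2)(b + 4) = 0 at b ∈ {-4, 2, 3, 4}.
The Hessian is diagonal: diag(C_aa, C_bb). Second derivatives: C_aa(-2)=-20, C_aa(-1)=16, C_aa(3)=-80; C_bb(-4)=20160, C_bb(2)=-720, C_bb(3)=420, C_bb(4)=-960.
Local maxima occur where both diagonal entries negative: (-2, 2), (-2, 4), (3, 2), (3, 4). Count: 4.

4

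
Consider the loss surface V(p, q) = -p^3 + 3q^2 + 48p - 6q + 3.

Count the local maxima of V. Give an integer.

V separates as a function of p plus a function of q, so ∇V=0 decouples.
∂V/∂p = -3(p - 4)(p + 4) = 0 at p ∈ {-4, 4}; ∂V/∂q = 6(q - 1) = 0 at q ∈ {1}.
The Hessian is diagonal: diag(V_pp, V_qq). Second derivatives: V_pp(-4)=24, V_pp(4)=-24; V_qq(1)=6.
Local maxima occur where both diagonal entries negative: none. Count: 0.

0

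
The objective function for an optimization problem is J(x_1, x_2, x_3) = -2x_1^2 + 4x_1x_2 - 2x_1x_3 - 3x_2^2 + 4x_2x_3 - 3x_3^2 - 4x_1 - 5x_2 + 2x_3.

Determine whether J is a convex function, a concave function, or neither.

concave

J is quadratic, so its Hessian is the constant matrix H = [[-4, 4, -2], [4, -6, 4], [-2, 4, -6]].
Leading principal minors: -4, 8, -24.
Signs alternate −, +, − ⇒ H ≺ 0 ⇒ concave.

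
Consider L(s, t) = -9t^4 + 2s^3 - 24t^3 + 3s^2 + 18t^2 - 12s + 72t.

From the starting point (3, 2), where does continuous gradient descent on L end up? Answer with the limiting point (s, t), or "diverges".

L is separable, so gradient descent decouples: s follows -∂L/∂s, t follows -∂L/∂t.
∂L/∂s = 6(s - 1)(s + 2); at s=3 this is 60, so s decreases.
∂L/∂t = -36(t - 1)(t + 1)(t + 2); at t=2 this is -432, so t increases.
The t-coordinate has no critical point in that direction and runs off to infinity.

diverges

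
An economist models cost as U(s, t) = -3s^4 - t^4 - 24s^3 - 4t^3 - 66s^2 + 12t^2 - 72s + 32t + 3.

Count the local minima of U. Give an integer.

U separates as a function of s plus a function of t, so ∇U=0 decouples.
∂U/∂s = -12(s + 1)(s + 2)(s + 3) = 0 at s ∈ {-3, -2, -1}; ∂U/∂t = -4(t - 2)(t + 1)(t + 4) = 0 at t ∈ {-4, -1, 2}.
The Hessian is diagonal: diag(U_ss, U_tt). Second derivatives: U_ss(-3)=-24, U_ss(-2)=12, U_ss(-1)=-24; U_tt(-4)=-72, U_tt(-1)=36, U_tt(2)=-72.
Local minima occur where both diagonal entries positive: (-2, -1). Count: 1.

1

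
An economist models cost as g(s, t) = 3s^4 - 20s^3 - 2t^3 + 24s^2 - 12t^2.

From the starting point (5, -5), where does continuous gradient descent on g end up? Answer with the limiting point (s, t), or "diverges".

(4, -4)

g is separable, so gradient descent decouples: s follows -∂g/∂s, t follows -∂g/∂t.
∂g/∂s = 12s(s - 4)(s - 1); at s=5 this is 240, so s decreases.
∂g/∂t = -6t(t + 4); at t=-5 this is -30, so t increases.
s converges to its nearest critical value 4 (a local min of the s-part); t converges to -4. The iterate converges to (4, -4).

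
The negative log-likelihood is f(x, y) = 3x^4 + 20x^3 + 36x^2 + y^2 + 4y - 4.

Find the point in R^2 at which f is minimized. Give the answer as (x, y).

f(x,y) separates as P(x) + Q(y) − 4, so its minimum is min P + min Q − 4.
P'(x) = 12x(x + 2)(x + 3) vanishes at x ∈ {-3, -2, 0}; Q'(y) = 2y + 4 vanishes at y ∈ {-2}.
Local minima of P (where P''>0): P(-3)=27, P(0)=0. Local minima of Q: Q(-2)=-4.
So the global minimum of f is P(0) + Q(-2) − 4 = 0 − 4 − 4 = -8, attained at (0, -2).

(0, -2)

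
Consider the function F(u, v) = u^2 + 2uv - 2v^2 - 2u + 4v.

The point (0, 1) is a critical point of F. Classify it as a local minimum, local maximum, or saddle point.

saddle point

The Hessian of F is constant: H = [[2, 2], [2, -4]].
det(H) = 2·(-4) − 2² = -12.
Since det(H) < 0, H is indefinite and the critical point is a saddle point.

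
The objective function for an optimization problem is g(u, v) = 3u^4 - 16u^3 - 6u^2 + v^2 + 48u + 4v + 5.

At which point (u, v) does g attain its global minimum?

g(u,v) separates as P(u) + Q(v) + 5, so its minimum is min P + min Q + 5.
P'(u) = 12(u - 4)(u - 1)(u + 1) vanishes at u ∈ {-1, 1, 4}; Q'(v) = 2v + 4 vanishes at v ∈ {-2}.
Local minima of P (where P''>0): P(-1)=-35, P(4)=-160. Local minima of Q: Q(-2)=-4.
So the global minimum of g is P(4) + Q(-2) + 5 = -160 − 4 + 5 = -159, attained at (4, -2).

(4, -2)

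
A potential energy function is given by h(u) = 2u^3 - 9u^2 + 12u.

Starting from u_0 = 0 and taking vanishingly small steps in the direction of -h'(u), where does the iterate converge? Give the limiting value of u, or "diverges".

h'(u) = 6(u - 2)(u - 1), so h'(0) = 12.
Gradient descent moves in the -h' direction, i.e. u is decreasing.
There is no critical point below u=0, and h' keeps the same sign, so the iterate runs off to −∞.

diverges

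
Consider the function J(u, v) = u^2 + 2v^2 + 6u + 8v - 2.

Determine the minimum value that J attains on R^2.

J(u,v) separates as P(u) + Q(v) − 2, so its minimum is min P + min Q − 2.
P'(u) = 2u + 6 vanishes at u ∈ {-3}; Q'(v) = 4v + 8 vanishes at v ∈ {-2}.
Local minima of P (where P''>0): P(-3)=-9. Local minima of Q: Q(-2)=-8.
So the global minimum of J is P(-3) + Q(-2) − 2 = -9 − 8 − 2 = -19, attained at (-3, -2).

-19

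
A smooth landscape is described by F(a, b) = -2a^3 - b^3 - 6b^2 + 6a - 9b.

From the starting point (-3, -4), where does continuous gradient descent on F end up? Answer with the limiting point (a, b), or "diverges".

(-1, -3)

F is separable, so gradient descent decouples: a follows -∂F/∂a, b follows -∂F/∂b.
∂F/∂a = -6(a - 1)(a + 1); at a=-3 this is -48, so a increases.
∂F/∂b = -3(b + 1)(b + 3); at b=-4 this is -9, so b increases.
a converges to its nearest critical value -1 (a local min of the a-part); b converges to -3. The iterate converges to (-1, -3).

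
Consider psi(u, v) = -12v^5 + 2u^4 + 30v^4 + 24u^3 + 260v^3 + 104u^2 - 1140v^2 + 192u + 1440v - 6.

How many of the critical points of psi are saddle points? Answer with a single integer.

6

psi separates as a function of u plus a function of v, so ∇psi=0 decouples.
∂psi/∂u = 8(u + 2)(u + 3)(u + 4) = 0 at u ∈ {-4, -3, -2}; ∂psi/∂v = -60(v - 3)(v - 2)(v - 1)(v + 4) = 0 at v ∈ {-4, 1, 2, 3}.
The Hessian is diagonal: diag(psi_uu, psi_vv). Second derivatives: psi_uu(-4)=16, psi_uu(-3)=-8, psi_uu(-2)=16; psi_vv(-4)=12600, psi_vv(1)=-600, psi_vv(2)=360, psi_vv(3)=-840.
Saddle points occur where the two diagonal entries have opposite signs: (-4, 1), (-4, 3), (-3, -4), (-3, 2), (-2, 1), (-2, 3). Count: 6.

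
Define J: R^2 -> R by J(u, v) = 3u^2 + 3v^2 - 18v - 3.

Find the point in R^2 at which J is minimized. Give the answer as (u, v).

J(u,v) separates as P(u) + Q(v) − 3, so its minimum is min P + min Q − 3.
P'(u) = 6u vanishes at u ∈ {0}; Q'(v) = 6v - 18 vanishes at v ∈ {3}.
Local minima of P (where P''>0): P(0)=0. Local minima of Q: Q(3)=-27.
So the global minimum of J is P(0) + Q(3) − 3 = 0 − 27 − 3 = -30, attained at (0, 3).

(0, 3)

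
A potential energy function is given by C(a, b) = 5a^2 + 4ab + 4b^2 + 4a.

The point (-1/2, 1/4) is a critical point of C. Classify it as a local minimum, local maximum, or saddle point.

local minimum

The Hessian of C is constant: H = [[10, 4], [4, 8]].
det(H) = 10·8 − 4² = 64.
det(H) > 0 and tr(H) = 18 > 0, so H is positive definite and the point is a local minimum.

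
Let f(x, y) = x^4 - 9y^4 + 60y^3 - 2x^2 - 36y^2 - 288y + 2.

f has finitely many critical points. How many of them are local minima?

f separates as a function of x plus a function of y, so ∇f=0 decouples.
∂f/∂x = 4x(x - 1)(x + 1) = 0 at x ∈ {-1, 0, 1}; ∂f/∂y = -36(y - 4)(y - 2)(y + 1) = 0 at y ∈ {-1, 2, 4}.
The Hessian is diagonal: diag(f_xx, f_yy). Second derivatives: f_xx(-1)=8, f_xx(0)=-4, f_xx(1)=8; f_yy(-1)=-540, f_yy(2)=216, f_yy(4)=-360.
Local minima occur where both diagonal entries positive: (-1, 2), (1, 2). Count: 2.

2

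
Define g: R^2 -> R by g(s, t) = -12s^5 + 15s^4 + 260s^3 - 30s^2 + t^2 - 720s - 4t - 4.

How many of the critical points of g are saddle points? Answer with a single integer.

2

g separates as a function of s plus a function of t, so ∇g=0 decouples.
∂g/∂s = -60(s - 4)(s - 1)(s + 1)(s + 3) = 0 at s ∈ {-3, -1, 1, 4}; ∂g/∂t = 2(t - 2) = 0 at t ∈ {2}.
The Hessian is diagonal: diag(g_ss, g_tt). Second derivatives: g_ss(-3)=3360, g_ss(-1)=-1200, g_ss(1)=1440, g_ss(4)=-6300; g_tt(2)=2.
Saddle points occur where the two diagonal entries have opposite signs: (-1, 2), (4, 2). Count: 2.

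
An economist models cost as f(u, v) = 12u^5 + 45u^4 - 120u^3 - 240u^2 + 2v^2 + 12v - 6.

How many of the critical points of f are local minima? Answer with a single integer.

f separates as a function of u plus a function of v, so ∇f=0 decouples.
∂f/∂u = 60u(u - 2)(u + 1)(u + 4) = 0 at u ∈ {-4, -1, 0, 2}; ∂f/∂v = 4(v + 3) = 0 at v ∈ {-3}.
The Hessian is diagonal: diag(f_uu, f_vv). Second derivatives: f_uu(-4)=-4320, f_uu(-1)=540, f_uu(0)=-480, f_uu(2)=2160; f_vv(-3)=4.
Local minima occur where both diagonal entries positive: (-1, -3), (2, -3). Count: 2.

2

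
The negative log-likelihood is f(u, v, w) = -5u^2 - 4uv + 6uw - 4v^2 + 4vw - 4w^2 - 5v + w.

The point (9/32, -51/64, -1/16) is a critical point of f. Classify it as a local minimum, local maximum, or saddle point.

The Hessian is constant: H = [[-10, -4, 6], [-4, -8, 4], [6, 4, -8]].
Leading principal minors: Δ₁ = -10, Δ₂ = 64, Δ₃ = -256.
The minors alternate sign starting negative (−, +, −), so H is negative definite: a local maximum.

local maximum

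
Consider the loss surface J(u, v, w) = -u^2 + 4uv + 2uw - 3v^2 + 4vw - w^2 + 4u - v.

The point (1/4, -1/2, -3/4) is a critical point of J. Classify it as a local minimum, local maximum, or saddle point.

saddle point

The Hessian is constant: H = [[-2, 4, 2], [4, -6, 4], [2, 4, -2]].
Leading principal minors: Δ₁ = -2, Δ₂ = -4, Δ₃ = 128.
The minors fit neither the all-positive nor the alternating-sign pattern, so H is indefinite: a saddle point.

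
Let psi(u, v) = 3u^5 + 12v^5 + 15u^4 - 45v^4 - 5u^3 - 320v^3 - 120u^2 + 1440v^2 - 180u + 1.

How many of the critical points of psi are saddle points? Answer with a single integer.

8

psi separates as a function of u plus a function of v, so ∇psi=0 decouples.
∂psi/∂u = 15(u - 2)(u + 1)(u + 2)(u + 3) = 0 at u ∈ {-3, -2, -1, 2}; ∂psi/∂v = 60v(v - 4)(v - 3)(v + 4) = 0 at v ∈ {-4, 0, 3, 4}.
The Hessian is diagonal: diag(psi_uu, psi_vv). Second derivatives: psi_uu(-3)=-150, psi_uu(-2)=60, psi_uu(-1)=-90, psi_uu(2)=900; psi_vv(-4)=-13440, psi_vv(0)=2880, psi_vv(3)=-1260, psi_vv(4)=1920.
Saddle points occur where the two diagonal entries have opposite signs: (-3, 0), (-3, 4), (-2, -4), (-2, 3), (-1, 0), (-1, 4), (2, -4), (2, 3). Count: 8.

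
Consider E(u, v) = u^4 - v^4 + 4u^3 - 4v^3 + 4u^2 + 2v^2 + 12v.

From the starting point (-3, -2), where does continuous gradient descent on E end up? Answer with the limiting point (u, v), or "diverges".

(-2, -1)

E is separable, so gradient descent decouples: u follows -∂E/∂u, v follows -∂E/∂v.
∂E/∂u = 4u(u + 1)(u + 2); at u=-3 this is -24, so u increases.
∂E/∂v = -4(v - 1)(v + 1)(v + 3); at v=-2 this is -12, so v increases.
u converges to its nearest critical value -2 (a local min of the u-part); v converges to -1. The iterate converges to (-2, -1).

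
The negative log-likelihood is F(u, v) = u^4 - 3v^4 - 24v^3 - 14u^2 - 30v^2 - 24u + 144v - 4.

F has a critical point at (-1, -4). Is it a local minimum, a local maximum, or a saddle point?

local maximum

The mixed partial ∂²F/∂u∂v is 0, so the Hessian at any point is diag(F_uu, F_vv) = diag(4(3u^2 - 7), -12(3v^2 + 12v + 5)).
At (-1, -4): H = diag(-16, -60).
Both eigenvalues are negative, so H is negative definite: a local maximum.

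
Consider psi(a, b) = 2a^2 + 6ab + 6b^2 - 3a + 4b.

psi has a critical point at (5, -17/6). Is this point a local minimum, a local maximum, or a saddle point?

local minimum

The Hessian of psi is constant: H = [[4, 6], [6, 12]].
det(H) = 4·12 − 6² = 12.
det(H) > 0 and tr(H) = 16 > 0, so H is positive definite and the point is a local minimum.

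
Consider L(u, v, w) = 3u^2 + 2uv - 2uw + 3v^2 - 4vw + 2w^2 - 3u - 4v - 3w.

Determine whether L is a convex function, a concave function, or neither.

L is quadratic, so its Hessian is the constant matrix H = [[6, 2, -2], [2, 6, -4], [-2, -4, 4]].
Leading principal minors: 6, 32, 40.
All positive ⇒ H ≻ 0 ⇒ convex.

convex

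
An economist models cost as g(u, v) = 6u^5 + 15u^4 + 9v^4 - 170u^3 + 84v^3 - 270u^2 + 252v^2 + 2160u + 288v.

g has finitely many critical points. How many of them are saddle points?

g separates as a function of u plus a function of v, so ∇g=0 decouples.
∂g/∂u = 30(u - 3)(u - 2)(u + 3)(u + 4) = 0 at u ∈ {-4, -3, 2, 3}; ∂g/∂v = 36(v + 1)(v + 2)(v + 4) = 0 at v ∈ {-4, -2, -1}.
The Hessian is diagonal: diag(g_uu, g_vv). Second derivatives: g_uu(-4)=-1260, g_uu(-3)=900, g_uu(2)=-900, g_uu(3)=1260; g_vv(-4)=216, g_vv(-2)=-72, g_vv(-1)=108.
Saddle points occur where the two diagonal entries have opposite signs: (-4, -4), (-4, -1), (-3, -2), (2, -4), (2, -1), (3, -2). Count: 6.

6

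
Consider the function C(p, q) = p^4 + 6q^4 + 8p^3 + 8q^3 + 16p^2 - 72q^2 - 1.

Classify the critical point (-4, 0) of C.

saddle point

The mixed partial ∂²C/∂p∂q is 0, so the Hessian at any point is diag(C_pp, C_qq) = diag(4(3p^2 + 12p + 8), 24(3q^2 + 2q - 6)).
At (-4, 0): H = diag(32, -144).
The eigenvalues have opposite signs, so H is indefinite: a saddle point.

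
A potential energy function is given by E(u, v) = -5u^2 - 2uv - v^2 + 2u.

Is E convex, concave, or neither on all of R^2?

E is quadratic, so its Hessian is the constant matrix H = [[-10, -2], [-2, -2]].
det(H) = 16, tr(H) = -12.
det(H) > 0 and tr(H) < 0, so H is negative definite everywhere: concave.

concave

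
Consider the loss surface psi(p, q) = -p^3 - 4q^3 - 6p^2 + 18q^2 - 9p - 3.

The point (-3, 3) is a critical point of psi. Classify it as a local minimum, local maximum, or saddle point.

saddle point

The mixed partial ∂²psi/∂p∂q is 0, so the Hessian at any point is diag(psi_pp, psi_qq) = diag(-6(p + 2), 12(-2q + 3)).
At (-3, 3): H = diag(6, -36).
The eigenvalues have opposite signs, so H is indefinite: a saddle point.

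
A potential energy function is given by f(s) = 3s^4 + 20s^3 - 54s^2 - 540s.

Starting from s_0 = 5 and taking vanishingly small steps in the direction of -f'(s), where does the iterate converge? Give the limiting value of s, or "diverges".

f'(s) = 12(s - 3)(s + 3)(s + 5), so f'(5) = 1920.
Gradient descent moves in the -f' direction, i.e. s is decreasing.
The nearest critical point in that direction is s = 3, where f'' = 576 > 0 (a local minimum). The iterate converges there.

3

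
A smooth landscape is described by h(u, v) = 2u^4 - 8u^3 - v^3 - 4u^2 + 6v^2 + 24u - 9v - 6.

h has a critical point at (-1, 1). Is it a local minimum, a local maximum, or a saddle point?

local minimum

The mixed partial ∂²h/∂u∂v is 0, so the Hessian at any point is diag(h_uu, h_vv) = diag(8(3u^2 - 6u - 1), 6(-v + 2)).
At (-1, 1): H = diag(64, 6).
Both eigenvalues are positive, so H is positive definite: a local minimum.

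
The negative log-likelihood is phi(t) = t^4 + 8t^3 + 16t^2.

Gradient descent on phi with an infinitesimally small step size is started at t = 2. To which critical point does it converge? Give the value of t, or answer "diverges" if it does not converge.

0

phi'(t) = 4t(t + 2)(t + 4), so phi'(2) = 192.
Gradient descent moves in the -phi' direction, i.e. t is decreasing.
The nearest critical point in that direction is t = 0, where phi'' = 32 > 0 (a local minimum). The iterate converges there.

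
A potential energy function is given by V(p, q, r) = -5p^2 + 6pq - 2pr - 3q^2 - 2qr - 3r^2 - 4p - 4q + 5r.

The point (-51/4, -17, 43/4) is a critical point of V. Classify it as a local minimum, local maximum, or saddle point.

local maximum

The Hessian is constant: H = [[-10, 6, -2], [6, -6, -2], [-2, -2, -6]].
Leading principal minors: Δ₁ = -10, Δ₂ = 24, Δ₃ = -32.
The minors alternate sign starting negative (−, +, −), so H is negative definite: a local maximum.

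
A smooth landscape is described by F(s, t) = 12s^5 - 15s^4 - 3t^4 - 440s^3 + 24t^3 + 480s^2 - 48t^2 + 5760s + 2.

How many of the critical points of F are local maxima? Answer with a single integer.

4

F separates as a function of s plus a function of t, so ∇F=0 decouples.
∂F/∂s = 60(s - 4)(s - 3)(s + 2)(s + 4) = 0 at s ∈ {-4, -2, 3, 4}; ∂F/∂t = -12t(t - 4)(t - 2) = 0 at t ∈ {0, 2, 4}.
The Hessian is diagonal: diag(F_ss, F_tt). Second derivatives: F_ss(-4)=-6720, F_ss(-2)=3600, F_ss(3)=-2100, F_ss(4)=2880; F_tt(0)=-96, F_tt(2)=48, F_tt(4)=-96.
Local maxima occur where both diagonal entries negative: (-4, 0), (-4, 4), (3, 0), (3, 4). Count: 4.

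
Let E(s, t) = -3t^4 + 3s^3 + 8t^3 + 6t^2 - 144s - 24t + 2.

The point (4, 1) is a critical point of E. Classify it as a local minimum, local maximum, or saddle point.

The mixed partial ∂²E/∂s∂t is 0, so the Hessian at any point is diag(E_ss, E_tt) = diag(18s, 12(-3t^2 + 4t + 1)).
At (4, 1): H = diag(72, 24).
Both eigenvalues are positive, so H is positive definite: a local minimum.

local minimum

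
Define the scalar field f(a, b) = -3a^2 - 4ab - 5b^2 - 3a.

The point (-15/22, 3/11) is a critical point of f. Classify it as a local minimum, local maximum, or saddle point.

The Hessian of f is constant: H = [[-6, -4], [-4, -10]].
det(H) = (-6)·(-10) − (-4)² = 44.
det(H) > 0 and tr(H) = -16 < 0, so H is negative definite and the point is a local maximum.

local maximum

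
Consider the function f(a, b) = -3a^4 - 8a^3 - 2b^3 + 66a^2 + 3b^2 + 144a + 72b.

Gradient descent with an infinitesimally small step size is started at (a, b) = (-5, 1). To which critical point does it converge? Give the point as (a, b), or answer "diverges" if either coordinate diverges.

f is separable, so gradient descent decouples: a follows -∂f/∂a, b follows -∂f/∂b.
∂f/∂a = -12(a - 3)(a + 1)(a + 4); at a=-5 this is 384, so a decreases.
∂f/∂b = -6(b - 4)(b + 3); at b=1 this is 72, so b decreases.
The a-coordinate has no critical point in that direction and runs off to infinity.

diverges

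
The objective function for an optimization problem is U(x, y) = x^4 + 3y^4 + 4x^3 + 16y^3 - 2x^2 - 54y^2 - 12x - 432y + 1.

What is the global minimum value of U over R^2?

-1115

U(x,y) separates as P(x) + Q(y) + 1, so its minimum is min P + min Q + 1.
P'(x) = 4(x - 1)(x + 1)(x + 3) vanishes at x ∈ {-3, -1, 1}; Q'(y) = 12(y - 3)(y + 3)(y + 4) vanishes at y ∈ {-4, -3, 3}.
Local minima of P (where P''>0): P(-3)=-9, P(1)=-9. Local minima of Q: Q(-4)=608, Q(3)=-1107.
So the global minimum of U is P(-3) + Q(3) + 1 = -9 − 1107 + 1 = -1115, attained at (-3, 3).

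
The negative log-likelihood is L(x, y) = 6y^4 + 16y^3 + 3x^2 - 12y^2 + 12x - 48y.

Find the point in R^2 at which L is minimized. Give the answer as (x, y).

(-2, 1)

L(x,y) separates as P(x) + Q(y), so its minimum is min P + min Q.
P'(x) = 6x + 12 vanishes at x ∈ {-2}; Q'(y) = 24(y - 1)(y + 1)(y + 2) vanishes at y ∈ {-2, -1, 1}.
Local minima of P (where P''>0): P(-2)=-12. Local minima of Q: Q(-2)=16, Q(1)=-38.
So the global minimum of L is P(-2) + Q(1) = -12 − 38 = -50, attained at (-2, 1).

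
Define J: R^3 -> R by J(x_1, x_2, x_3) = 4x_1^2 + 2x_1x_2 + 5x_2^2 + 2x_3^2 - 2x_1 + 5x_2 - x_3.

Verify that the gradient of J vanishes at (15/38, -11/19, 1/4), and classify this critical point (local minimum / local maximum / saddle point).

local minimum

∇J = (8x_1 + 2x_2 - 2, 2x_1 + 10x_2 + 5, 4x_3 - 1); substituting (15/38, -11/19, 1/4) gives ∇J = (0, 0, 0), so (15/38, -11/19, 1/4) is indeed a critical point.
The Hessian is constant: H = [[8, 2, 0], [2, 10, 0], [0, 0, 4]].
Leading principal minors: Δ₁ = 8, Δ₂ = 76, Δ₃ = 304.
All leading minors are positive, so H is positive definite: a local minimum.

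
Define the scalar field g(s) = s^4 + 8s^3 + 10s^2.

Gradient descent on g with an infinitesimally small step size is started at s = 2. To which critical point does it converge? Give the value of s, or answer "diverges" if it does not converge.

0

g'(s) = 4s(s + 1)(s + 5), so g'(2) = 168.
Gradient descent moves in the -g' direction, i.e. s is decreasing.
The nearest critical point in that direction is s = 0, where g'' = 20 > 0 (a local minimum). The iterate converges there.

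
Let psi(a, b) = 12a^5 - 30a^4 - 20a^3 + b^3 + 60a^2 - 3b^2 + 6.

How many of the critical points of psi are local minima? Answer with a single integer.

psi separates as a function of a plus a function of b, so ∇psi=0 decouples.
∂psi/∂a = 60a(a - 2)(a - 1)(a + 1) = 0 at a ∈ {-1, 0, 1, 2}; ∂psi/∂b = 3b(b - 2) = 0 at b ∈ {0, 2}.
The Hessian is diagonal: diag(psi_aa, psi_bb). Second derivatives: psi_aa(-1)=-360, psi_aa(0)=120, psi_aa(1)=-120, psi_aa(2)=360; psi_bb(0)=-6, psi_bb(2)=6.
Local minima occur where both diagonal entries positive: (0, 2), (2, 2). Count: 2.

2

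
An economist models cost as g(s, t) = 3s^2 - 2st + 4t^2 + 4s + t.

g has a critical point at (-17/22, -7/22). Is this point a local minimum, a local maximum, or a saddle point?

The Hessian of g is constant: H = [[6, -2], [-2, 8]].
det(H) = 6·8 − (-2)² = 44.
det(H) > 0 and tr(H) = 14 > 0, so H is positive definite and the point is a local minimum.

local minimum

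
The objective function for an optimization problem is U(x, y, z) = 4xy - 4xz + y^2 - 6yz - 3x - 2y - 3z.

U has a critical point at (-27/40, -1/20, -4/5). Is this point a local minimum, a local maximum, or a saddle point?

saddle point

The Hessian is constant: H = [[0, 4, -4], [4, 2, -6], [-4, -6, 0]].
Leading principal minors: Δ₁ = 0, Δ₂ = -16, Δ₃ = 160.
The minors fit neither the all-positive nor the alternating-sign pattern, so H is indefinite: a saddle point.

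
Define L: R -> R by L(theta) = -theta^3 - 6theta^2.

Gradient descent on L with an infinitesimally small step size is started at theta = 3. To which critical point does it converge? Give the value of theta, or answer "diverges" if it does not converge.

diverges

L'(theta) = -3theta(theta + 4), so L'(3) = -63.
Gradient descent moves in the -L' direction, i.e. theta is increasing.
There is no critical point above theta=3, and L' keeps the same sign, so the iterate runs off to +∞.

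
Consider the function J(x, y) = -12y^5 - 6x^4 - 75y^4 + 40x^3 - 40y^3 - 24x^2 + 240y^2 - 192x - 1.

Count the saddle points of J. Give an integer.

6

J separates as a function of x plus a function of y, so ∇J=0 decouples.
∂J/∂x = -24(x - 4)(x - 2)(x + 1) = 0 at x ∈ {-1, 2, 4}; ∂J/∂y = -60y(y - 1)(y + 2)(y + 4) = 0 at y ∈ {-4, -2, 0, 1}.
The Hessian is diagonal: diag(J_xx, J_yy). Second derivatives: J_xx(-1)=-360, J_xx(2)=144, J_xx(4)=-240; J_yy(-4)=2400, J_yy(-2)=-720, J_yy(0)=480, J_yy(1)=-900.
Saddle points occur where the two diagonal entries have opposite signs: (-1, -4), (-1, 0), (2, -2), (2, 1), (4, -4), (4, 0). Count: 6.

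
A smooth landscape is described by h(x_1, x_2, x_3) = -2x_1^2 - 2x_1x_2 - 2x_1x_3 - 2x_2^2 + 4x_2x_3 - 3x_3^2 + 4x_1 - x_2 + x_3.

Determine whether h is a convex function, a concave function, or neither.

h is quadratic, so its Hessian is the constant matrix H = [[-4, -2, -2], [-2, -4, 4], [-2, 4, -6]].
Leading principal minors: -4, 12, 40.
Neither pattern holds ⇒ H is indefinite ⇒ neither convex nor concave.

neither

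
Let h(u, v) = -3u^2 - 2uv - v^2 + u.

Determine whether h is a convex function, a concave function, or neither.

h is quadratic, so its Hessian is the constant matrix H = [[-6, -2], [-2, -2]].
det(H) = 8, tr(H) = -8.
det(H) > 0 and tr(H) < 0, so H is negative definite everywhere: concave.

concave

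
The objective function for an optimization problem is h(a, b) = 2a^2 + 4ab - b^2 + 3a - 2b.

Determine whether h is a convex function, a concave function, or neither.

neither

h is quadratic, so its Hessian is the constant matrix H = [[4, 4], [4, -2]].
det(H) = -24, tr(H) = 2.
det(H) < 0, so H is indefinite: neither convex nor concave.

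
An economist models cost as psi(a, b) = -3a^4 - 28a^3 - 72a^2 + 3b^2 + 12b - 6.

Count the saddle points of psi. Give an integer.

2

psi separates as a function of a plus a function of b, so ∇psi=0 decouples.
∂psi/∂a = -12a(a + 3)(a + 4) = 0 at a ∈ {-4, -3, 0}; ∂psi/∂b = 6(b + 2) = 0 at b ∈ {-2}.
The Hessian is diagonal: diag(psi_aa, psi_bb). Second derivatives: psi_aa(-4)=-48, psi_aa(-3)=36, psi_aa(0)=-144; psi_bb(-2)=6.
Saddle points occur where the two diagonal entries have opposite signs: (-4, -2), (0, -2). Count: 2.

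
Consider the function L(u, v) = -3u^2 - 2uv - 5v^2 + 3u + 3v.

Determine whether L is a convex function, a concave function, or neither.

concave

L is quadratic, so its Hessian is the constant matrix H = [[-6, -2], [-2, -10]].
det(H) = 56, tr(H) = -16.
det(H) > 0 and tr(H) < 0, so H is negative definite everywhere: concave.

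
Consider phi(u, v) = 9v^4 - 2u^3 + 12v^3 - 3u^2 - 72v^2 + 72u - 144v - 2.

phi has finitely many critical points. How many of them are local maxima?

1

phi separates as a function of u plus a function of v, so ∇phi=0 decouples.
∂phi/∂u = -6(u - 3)(u + 4) = 0 at u ∈ {-4, 3}; ∂phi/∂v = 36(v - 2)(v + 1)(v + 2) = 0 at v ∈ {-2, -1, 2}.
The Hessian is diagonal: diag(phi_uu, phi_vv). Second derivatives: phi_uu(-4)=42, phi_uu(3)=-42; phi_vv(-2)=144, phi_vv(-1)=-108, phi_vv(2)=432.
Local maxima occur where both diagonal entries negative: (3, -1). Count: 1.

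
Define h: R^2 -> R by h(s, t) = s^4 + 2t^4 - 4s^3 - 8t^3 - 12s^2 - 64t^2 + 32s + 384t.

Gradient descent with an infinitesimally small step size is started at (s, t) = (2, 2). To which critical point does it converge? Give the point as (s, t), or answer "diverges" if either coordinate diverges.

(4, -4)

h is separable, so gradient descent decouples: s follows -∂h/∂s, t follows -∂h/∂t.
∂h/∂s = 4(s - 4)(s - 1)(s + 2); at s=2 this is -32, so s increases.
∂h/∂t = 8(t - 4)(t - 3)(t + 4); at t=2 this is 96, so t decreases.
s converges to its nearest critical value 4 (a local min of the s-part); t converges to -4. The iterate converges to (4, -4).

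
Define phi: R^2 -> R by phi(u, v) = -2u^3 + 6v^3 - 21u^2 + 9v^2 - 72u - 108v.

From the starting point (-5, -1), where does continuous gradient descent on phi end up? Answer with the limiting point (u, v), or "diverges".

phi is separable, so gradient descent decouples: u follows -∂phi/∂u, v follows -∂phi/∂v.
∂phi/∂u = -6(u + 3)(u + 4); at u=-5 this is -12, so u increases.
∂phi/∂v = 18(v - 2)(v + 3); at v=-1 this is -108, so v increases.
u converges to its nearest critical value -4 (a local min of the u-part); v converges to 2. The iterate converges to (-4, 2).

(-4, 2)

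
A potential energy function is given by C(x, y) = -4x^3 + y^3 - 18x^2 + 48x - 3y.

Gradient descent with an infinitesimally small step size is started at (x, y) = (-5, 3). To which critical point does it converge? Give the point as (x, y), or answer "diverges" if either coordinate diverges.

(-4, 1)

C is separable, so gradient descent decouples: x follows -∂C/∂x, y follows -∂C/∂y.
∂C/∂x = -12(x - 1)(x + 4); at x=-5 this is -72, so x increases.
∂C/∂y = 3(y - 1)(y + 1); at y=3 this is 24, so y decreases.
x converges to its nearest critical value -4 (a local min of the x-part); y converges to 1. The iterate converges to (-4, 1).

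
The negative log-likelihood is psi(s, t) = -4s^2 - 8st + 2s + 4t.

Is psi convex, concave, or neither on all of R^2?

neither

psi is quadratic, so its Hessian is the constant matrix H = [[-8, -8], [-8, 0]].
det(H) = -64, tr(H) = -8.
det(H) < 0, so H is indefinite: neither convex nor concave.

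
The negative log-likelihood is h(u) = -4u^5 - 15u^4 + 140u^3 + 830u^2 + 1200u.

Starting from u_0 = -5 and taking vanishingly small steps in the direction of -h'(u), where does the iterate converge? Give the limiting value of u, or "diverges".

-4

h'(u) = -20(u - 5)(u + 1)(u + 3)(u + 4), so h'(-5) = -1600.
Gradient descent moves in the -h' direction, i.e. u is increasing.
The nearest critical point in that direction is u = -4, where h'' = 540 > 0 (a local minimum). The iterate converges there.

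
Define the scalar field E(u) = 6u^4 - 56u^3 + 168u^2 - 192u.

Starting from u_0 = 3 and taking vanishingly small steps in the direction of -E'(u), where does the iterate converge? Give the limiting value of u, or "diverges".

E'(u) = 24(u - 4)(u - 2)(u - 1), so E'(3) = -48.
Gradient descent moves in the -E' direction, i.e. u is increasing.
The nearest critical point in that direction is u = 4, where E'' = 144 > 0 (a local minimum). The iterate converges there.

4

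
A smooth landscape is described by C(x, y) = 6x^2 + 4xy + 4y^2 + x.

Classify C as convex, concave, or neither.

C is quadratic, so its Hessian is the constant matrix H = [[12, 4], [4, 8]].
det(H) = 80, tr(H) = 20.
det(H) > 0 and tr(H) > 0, so H is positive definite everywhere: convex.

convex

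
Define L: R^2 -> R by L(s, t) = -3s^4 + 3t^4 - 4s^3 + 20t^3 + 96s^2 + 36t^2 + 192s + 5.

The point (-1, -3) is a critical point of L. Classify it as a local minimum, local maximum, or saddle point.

local minimum

The mixed partial ∂²L/∂s∂t is 0, so the Hessian at any point is diag(L_ss, L_tt) = diag(12(-3s^2 - 2s + 16), 12(3t^2 + 10t + 6)).
At (-1, -3): H = diag(180, 36).
Both eigenvalues are positive, so H is positive definite: a local minimum.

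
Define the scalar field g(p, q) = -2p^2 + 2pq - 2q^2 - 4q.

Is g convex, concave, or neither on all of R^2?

g is quadratic, so its Hessian is the constant matrix H = [[-4, 2], [2, -4]].
det(H) = 12, tr(H) = -8.
det(H) > 0 and tr(H) < 0, so H is negative definite everywhere: concave.

concave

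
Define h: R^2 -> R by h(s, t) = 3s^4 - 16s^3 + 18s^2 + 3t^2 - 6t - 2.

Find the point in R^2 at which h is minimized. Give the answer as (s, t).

(3, 1)

h(s,t) separates as P(s) + Q(t) − 2, so its minimum is min P + min Q − 2.
P'(s) = 12s(s - 3)(s - 1) vanishes at s ∈ {0, 1, 3}; Q'(t) = 6(t - 1) vanishes at t ∈ {1}.
Local minima of P (where P''>0): P(0)=0, P(3)=-27. Local minima of Q: Q(1)=-3.
So the global minimum of h is P(3) + Q(1) − 2 = -27 − 3 − 2 = -32, attained at (3, 1).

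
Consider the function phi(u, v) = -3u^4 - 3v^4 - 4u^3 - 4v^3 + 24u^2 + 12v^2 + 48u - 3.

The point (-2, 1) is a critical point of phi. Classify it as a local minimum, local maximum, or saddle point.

local maximum

The mixed partial ∂²phi/∂u∂v is 0, so the Hessian at any point is diag(phi_uu, phi_vv) = diag(12(-3u^2 - 2u + 4), 12(-3v^2 - 2v + 2)).
At (-2, 1): H = diag(-48, -36).
Both eigenvalues are negative, so H is negative definite: a local maximum.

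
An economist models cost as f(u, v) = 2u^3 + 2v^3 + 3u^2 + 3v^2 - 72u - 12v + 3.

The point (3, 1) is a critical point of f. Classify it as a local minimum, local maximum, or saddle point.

local minimum

The mixed partial ∂²f/∂u∂v is 0, so the Hessian at any point is diag(f_uu, f_vv) = diag(6(2u + 1), 6(2v + 1)).
At (3, 1): H = diag(42, 18).
Both eigenvalues are positive, so H is positive definite: a local minimum.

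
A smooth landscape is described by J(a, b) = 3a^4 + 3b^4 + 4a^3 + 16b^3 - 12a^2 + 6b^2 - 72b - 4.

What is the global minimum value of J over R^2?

-83

J(a,b) separates as P(a) + Q(b) − 4, so its minimum is min P + min Q − 4.
P'(a) = 12a(a - 1)(a + 2) vanishes at a ∈ {-2, 0, 1}; Q'(b) = 12(b - 1)(b + 2)(b + 3) vanishes at b ∈ {-3, -2, 1}.
Local minima of P (where P''>0): P(-2)=-32, P(1)=-5. Local minima of Q: Q(-3)=81, Q(1)=-47.
So the global minimum of J is P(-2) + Q(1) − 4 = -32 − 47 − 4 = -83, attained at (-2, 1).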